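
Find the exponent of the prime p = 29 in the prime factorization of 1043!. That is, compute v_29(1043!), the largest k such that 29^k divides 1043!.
v_29(1043!) = 36

Legendre's formula: v_p(n!) = Σ_{k ≥ 1} ⌊n / p^k⌋. For p = 29, n = 1043, the terms are:
  ⌊1043/29^1⌋ = ⌊1043/29⌋ = 35
  ⌊1043/29^2⌋ = ⌊1043/841⌋ = 1
(the next term ⌊1043/29^3⌋ = 0, terminating the sum). Summing: v_29(1043!) = 35 + 1 = 36.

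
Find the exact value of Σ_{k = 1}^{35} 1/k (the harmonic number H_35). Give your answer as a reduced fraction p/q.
H_35 = 54437269998109/13127595717600

Direct summation: H_35 = 1 + 1/2 + ... + 1/35. The least common denominator is lcm(1, ..., 35) = 144403552893600; over this denominator the numerator is 144403552893600 + 72201776446800 + 48134517631200 + 36100888223400 + 28880710578720 + 24067258815600 + 20629078984800 + 18050444111700 + 16044839210400 + 14440355289360 + 13127595717600 + 12033629407800 + 11107965607200 + 10314539492400 + 9626903526240 + 9025222055850 + 8494326640800 + 8022419605200 + 7600186994400 + 7220177644680 + 6876359661600 + 6563797858800 + 6278415343200 + 6016814703900 + 5776142115744 + 5553982803600 + 5348279736800 + 5157269746200 + 4979432858400 + 4813451763120 + 4658179125600 + 4512611027925 + 4375865239200 + 4247163320400 + 4125815796960 = 598809969979199, so H_35 = 598809969979199/144403552893600; reducing by gcd(598809969979199, 144403552893600) = 11 gives 54437269998109/13127595717600 ≈ 4.14678. (The PNT-adjacent estimate ln(35) + γ ≈ 4.13256 matches within O(1/n).)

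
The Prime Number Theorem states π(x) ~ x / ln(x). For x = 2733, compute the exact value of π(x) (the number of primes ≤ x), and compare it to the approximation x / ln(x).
π(2733) = 399;  x/ln(x) ≈ 345.37;  relative error ≈ 13.44%.

Directly count primes up to 2733: π(2733) = 399. The PNT approximation gives 2733/ln(2733) ≈ 2733/7.91316 ≈ 345.37. Relative error (π(x) − x/ln(x)) / π(x) ≈ 13.44%; the approximation is known to undercount slightly (Li(x) is a better estimate).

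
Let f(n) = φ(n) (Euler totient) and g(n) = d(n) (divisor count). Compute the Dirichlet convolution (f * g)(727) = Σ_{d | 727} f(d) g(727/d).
(φ * d)(727) = 728

Divisors of 727: [1, 727]. For each d | 727:
  d = 1: φ(1) · d(727/1) = 1 · 2 = 2
  d = 727: φ(727) · d(727/727) = 726 · 1 = 726
Summing: (φ * d)(727) = 2 + 726 = 728.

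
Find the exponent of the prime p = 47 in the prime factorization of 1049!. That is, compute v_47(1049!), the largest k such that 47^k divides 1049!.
v_47(1049!) = 22

Legendre's formula: v_p(n!) = Σ_{k ≥ 1} ⌊n / p^k⌋. For p = 47, n = 1049, the terms are:
  ⌊1049/47^1⌋ = ⌊1049/47⌋ = 22
(the next term ⌊1049/47^2⌋ = 0, terminating the sum). Summing: v_47(1049!) = 22 = 22.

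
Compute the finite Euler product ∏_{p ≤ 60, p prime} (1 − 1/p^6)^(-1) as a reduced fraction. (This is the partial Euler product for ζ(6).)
∏ = 4770739572296379656394863241102356173984421633090039451960419477648624277653925987495283/4689410829889825408368231882153932262030763270859585875623809572192922480840433054253056

The primes p ≤ 60 are [2, 3, 5, 7, 11, 13, 17, 19, 23, 29, 31, 37, 41, 43, 47, 53, 59]. For each prime, (1 − 1/p^6)^(-1) = p^6 / (p^6 − 1). The product is (1 − 1/2^6)^(-1), (1 − 1/3^6)^(-1), (1 − 1/5^6)^(-1), (1 − 1/7^6)^(-1), (1 − 1/11^6)^(-1), (1 − 1/13^6)^(-1), (1 − 1/17^6)^(-1), (1 − 1/19^6)^(-1), (1 − 1/23^6)^(-1), (1 − 1/29^6)^(-1), (1 − 1/31^6)^(-1), (1 − 1/37^6)^(-1), (1 − 1/41^6)^(-1), (1 − 1/43^6)^(-1), (1 − 1/47^6)^(-1), (1 − 1/53^6)^(-1), (1 − 1/59^6)^(-1) = ∏ p^6 / (p^6 − 1) = 4770739572296379656394863241102356173984421633090039451960419477648624277653925987495283/4689410829889825408368231882153932262030763270859585875623809572192922480840433054253056.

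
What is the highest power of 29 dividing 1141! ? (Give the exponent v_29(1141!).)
v_29(1141!) = 40

Legendre's formula: v_p(n!) = Σ_{k ≥ 1} ⌊n / p^k⌋. For p = 29, n = 1141, the terms are:
  ⌊1141/29^1⌋ = ⌊1141/29⌋ = 39
  ⌊1141/29^2⌋ = ⌊1141/841⌋ = 1
(the next term ⌊1141/29^3⌋ = 0, terminating the sum). Summing: v_29(1141!) = 39 + 1 = 40.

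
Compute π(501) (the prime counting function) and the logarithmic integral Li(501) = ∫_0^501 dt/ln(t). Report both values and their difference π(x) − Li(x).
π(501) = 95;  Li(501) ≈ 101.95;  π(x) − Li(x) ≈ -6.95.

Direct count of primes ≤ 501 gives π(501) = 95. Numerical evaluation of the logarithmic integral gives Li(501) ≈ 101.95. The difference π(x) − Li(x) ≈ -6.95 is typically negative for small/moderate x (Li(x) overestimates), though Littlewood's theorem shows this sign changes infinitely often.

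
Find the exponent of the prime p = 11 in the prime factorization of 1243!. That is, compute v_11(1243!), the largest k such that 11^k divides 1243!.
v_11(1243!) = 123

Legendre's formula: v_p(n!) = Σ_{k ≥ 1} ⌊n / p^k⌋. For p = 11, n = 1243, the terms are:
  ⌊1243/11^1⌋ = ⌊1243/11⌋ = 113
  ⌊1243/11^2⌋ = ⌊1243/121⌋ = 10
(the next term ⌊1243/11^3⌋ = 0, terminating the sum). Summing: v_11(1243!) = 113 + 10 = 123.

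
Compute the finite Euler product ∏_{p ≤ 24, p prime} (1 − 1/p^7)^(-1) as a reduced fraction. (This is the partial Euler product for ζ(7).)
∏ = 48232764637425582400715871008195503014129789903328125/47833390398549347808770198286798982719063238904795968

The primes p ≤ 24 are [2, 3, 5, 7, 11, 13, 17, 19, 23]. For each prime, (1 − 1/p^7)^(-1) = p^7 / (p^7 − 1). The product is (1 − 1/2^7)^(-1), (1 − 1/3^7)^(-1), (1 − 1/5^7)^(-1), (1 − 1/7^7)^(-1), (1 − 1/11^7)^(-1), (1 − 1/13^7)^(-1), (1 − 1/17^7)^(-1), (1 − 1/19^7)^(-1), (1 − 1/23^7)^(-1) = ∏ p^7 / (p^7 − 1) = 48232764637425582400715871008195503014129789903328125/47833390398549347808770198286798982719063238904795968.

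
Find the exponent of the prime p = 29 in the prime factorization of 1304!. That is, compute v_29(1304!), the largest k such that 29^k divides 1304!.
v_29(1304!) = 45

Legendre's formula: v_p(n!) = Σ_{k ≥ 1} ⌊n / p^k⌋. For p = 29, n = 1304, the terms are:
  ⌊1304/29^1⌋ = ⌊1304/29⌋ = 44
  ⌊1304/29^2⌋ = ⌊1304/841⌋ = 1
(the next term ⌊1304/29^3⌋ = 0, terminating the sum). Summing: v_29(1304!) = 44 + 1 = 45.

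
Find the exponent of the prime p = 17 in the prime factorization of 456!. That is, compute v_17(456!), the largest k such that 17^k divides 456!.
v_17(456!) = 27

Legendre's formula: v_p(n!) = Σ_{k ≥ 1} ⌊n / p^k⌋. For p = 17, n = 456, the terms are:
  ⌊456/17^1⌋ = ⌊456/17⌋ = 26
  ⌊456/17^2⌋ = ⌊456/289⌋ = 1
(the next term ⌊456/17^3⌋ = 0, terminating the sum). Summing: v_17(456!) = 26 + 1 = 27.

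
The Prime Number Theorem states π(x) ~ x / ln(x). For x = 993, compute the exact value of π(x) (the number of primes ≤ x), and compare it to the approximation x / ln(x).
π(993) = 167;  x/ln(x) ≈ 143.90;  relative error ≈ 13.83%.

Directly count primes up to 993: π(993) = 167. The PNT approximation gives 993/ln(993) ≈ 993/6.90073 ≈ 143.90. Relative error (π(x) − x/ln(x)) / π(x) ≈ 13.83%; the approximation is known to undercount slightly (Li(x) is a better estimate).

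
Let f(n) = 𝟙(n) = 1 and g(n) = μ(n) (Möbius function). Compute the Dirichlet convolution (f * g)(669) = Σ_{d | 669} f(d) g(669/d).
(𝟙 * μ)(669) = 0

Divisors of 669: [1, 3, 223, 669]. For each d | 669:
  d = 1: 𝟙(1) · μ(669/1) = 1 · 1 = 1
  d = 3: 𝟙(3) · μ(669/3) = 1 · -1 = -1
  d = 223: 𝟙(223) · μ(669/223) = 1 · -1 = -1
  d = 669: 𝟙(669) · μ(669/669) = 1 · 1 = 1
Summing: (𝟙 * μ)(669) = 1 + -1 + -1 + 1 = 0.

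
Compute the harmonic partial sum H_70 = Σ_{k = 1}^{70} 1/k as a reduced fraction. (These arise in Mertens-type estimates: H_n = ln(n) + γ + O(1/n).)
H_70 = 42535343474848157886823113473/8801320137209899102584580800

Direct summation: H_70 = 1 + 1/2 + ... + 1/70. The least common denominator is lcm(1, ..., 70) = 79211881234889091923261227200; over this denominator the numerator is 79211881234889091923261227200 + 39605940617444545961630613600 + 26403960411629697307753742400 + 19802970308722272980815306800 + 15842376246977818384652245440 + 13201980205814848653876871200 + 11315983033555584560465889600 + 9901485154361136490407653400 + 8801320137209899102584580800 + 7921188123488909192326122720 + 7201080112262644720296475200 + 6600990102907424326938435600 + 6093221633453007071020094400 + 5657991516777792280232944800 + 5280792082325939461550748480 + 4950742577180568245203826700 + 4659522425581711289603601600 + 4400660068604949551292290400 + 4169046380783636417013748800 + 3960594061744454596163061360 + 3771994344518528186821963200 + 3600540056131322360148237600 + 3443994836299525735793966400 + 3300495051453712163469217800 + 3168475249395563676930449088 + 3046610816726503535510047200 + 2933773379069966367528193600 + 2828995758388896140116472400 + 2731444180513416962871076800 + 2640396041162969730775374240 + 2555221975319002965266491200 + 2475371288590284122601913350 + 2400360037420881573432158400 + 2329761212790855644801800800 + 2263196606711116912093177920 + 2200330034302474775646145200 + 2140861654997002484412465600 + 2084523190391818208506874400 + 2031073877817669023673364800 + 1980297030872227298081530680 + 1931997103289977851786859200 + 1885997172259264093410981600 + 1842136772904397486587470400 + 1800270028065661180074118800 + 1760264027441979820516916160 + 1721997418149762867896983200 + 1685359175210406211133217600 + 1650247525726856081734608900 + 1616569004793654937209412800 + 1584237624697781838465224544 + 1553174141860570429867867200 + 1523305408363251767755023600 + 1494563796884699847608702400 + 1466886689534983183764096800 + 1440216022452528944059295040 + 1414497879194448070058236200 + 1389682126927878805671249600 + 1365722090256708481435538400 + 1342574258218459185140020800 + 1320198020581484865387687120 + 1298555430080149047922315200 + 1277610987659501482633245600 + 1257331448172842728940654400 + 1237685644295142061300956675 + 1218644326690601414204018880 + 1200180018710440786716079200 + 1182266884102822267511361600 + 1164880606395427822400900400 + 1147998278766508578597988800 + 1131598303355558456046588960 = 382818091273633420981408021257, so H_70 = 382818091273633420981408021257/79211881234889091923261227200; reducing by gcd(382818091273633420981408021257, 79211881234889091923261227200) = 9 gives 42535343474848157886823113473/8801320137209899102584580800 ≈ 4.83284. (The PNT-adjacent estimate ln(70) + γ ≈ 4.82571 matches within O(1/n).)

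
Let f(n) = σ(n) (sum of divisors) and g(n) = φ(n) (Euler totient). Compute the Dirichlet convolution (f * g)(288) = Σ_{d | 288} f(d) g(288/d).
(σ * φ)(288) = 5184

Divisors of 288: [1, 2, 3, 4, 6, 8, 9, 12, 16, 18, 24, 32, 36, 48, 72, 96, 144, 288]. For each d | 288:
  d = 1: σ(1) · φ(288/1) = 1 · 96 = 96
  d = 2: σ(2) · φ(288/2) = 3 · 48 = 144
  d = 3: σ(3) · φ(288/3) = 4 · 32 = 128
  d = 4: σ(4) · φ(288/4) = 7 · 24 = 168
  d = 6: σ(6) · φ(288/6) = 12 · 16 = 192
  d = 8: σ(8) · φ(288/8) = 15 · 12 = 180
  d = 9: σ(9) · φ(288/9) = 13 · 16 = 208
  d = 12: σ(12) · φ(288/12) = 28 · 8 = 224
  d = 16: σ(16) · φ(288/16) = 31 · 6 = 186
  d = 18: σ(18) · φ(288/18) = 39 · 8 = 312
  d = 24: σ(24) · φ(288/24) = 60 · 4 = 240
  d = 32: σ(32) · φ(288/32) = 63 · 6 = 378
  d = 36: σ(36) · φ(288/36) = 91 · 4 = 364
  d = 48: σ(48) · φ(288/48) = 124 · 2 = 248
  d = 72: σ(72) · φ(288/72) = 195 · 2 = 390
  d = 96: σ(96) · φ(288/96) = 252 · 2 = 504
  d = 144: σ(144) · φ(288/144) = 403 · 1 = 403
  d = 288: σ(288) · φ(288/288) = 819 · 1 = 819
Summing: (σ * φ)(288) = 96 + 144 + 128 + 168 + 192 + 180 + 208 + 224 + 186 + 312 + 240 + 378 + 364 + 248 + 390 + 504 + 403 + 819 = 5184.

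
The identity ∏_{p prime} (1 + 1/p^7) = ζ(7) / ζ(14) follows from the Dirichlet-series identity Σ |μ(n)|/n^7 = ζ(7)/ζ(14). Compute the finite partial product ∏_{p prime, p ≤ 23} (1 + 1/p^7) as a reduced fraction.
∏ = 1213055423679013780431254747580653474818754487990016/1203084832226034935165248483197620256588271403484375

The primes p ≤ 23 are [2, 3, 5, 7, 11, 13, 17, 19, 23]. For each, (1 + 1/p^7) = (p^7 + 1)/p^7. Multiplying these fractions over p ∈ [2, 3, 5, 7, 11, 13, 17, 19, 23] gives 1213055423679013780431254747580653474818754487990016/1203084832226034935165248483197620256588271403484375. (In the limit P → ∞ this tends to ζ(7)/ζ(14).)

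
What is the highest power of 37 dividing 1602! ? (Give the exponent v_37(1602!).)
v_37(1602!) = 44

Legendre's formula: v_p(n!) = Σ_{k ≥ 1} ⌊n / p^k⌋. For p = 37, n = 1602, the terms are:
  ⌊1602/37^1⌋ = ⌊1602/37⌋ = 43
  ⌊1602/37^2⌋ = ⌊1602/1369⌋ = 1
(the next term ⌊1602/37^3⌋ = 0, terminating the sum). Summing: v_37(1602!) = 43 + 1 = 44.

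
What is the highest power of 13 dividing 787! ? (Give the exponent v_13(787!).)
v_13(787!) = 64

Legendre's formula: v_p(n!) = Σ_{k ≥ 1} ⌊n / p^k⌋. For p = 13, n = 787, the terms are:
  ⌊787/13^1⌋ = ⌊787/13⌋ = 60
  ⌊787/13^2⌋ = ⌊787/169⌋ = 4
(the next term ⌊787/13^3⌋ = 0, terminating the sum). Summing: v_13(787!) = 60 + 4 = 64.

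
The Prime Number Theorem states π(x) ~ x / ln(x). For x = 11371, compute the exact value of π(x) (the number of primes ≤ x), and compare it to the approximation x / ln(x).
π(11371) = 1373;  x/ln(x) ≈ 1217.61;  relative error ≈ 11.32%.

Directly count primes up to 11371: π(11371) = 1373. The PNT approximation gives 11371/ln(11371) ≈ 11371/9.33882 ≈ 1217.61. Relative error (π(x) − x/ln(x)) / π(x) ≈ 11.32%; the approximation is known to undercount slightly (Li(x) is a better estimate).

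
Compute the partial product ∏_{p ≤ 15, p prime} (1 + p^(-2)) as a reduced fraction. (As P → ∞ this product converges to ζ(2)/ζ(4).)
∏ = 1037000/693693

The primes p ≤ 15 are [2, 3, 5, 7, 11, 13]. For each, (1 + 1/p^2) = (p^2 + 1)/p^2. Multiplying these fractions over p ∈ [2, 3, 5, 7, 11, 13] gives 1037000/693693. (In the limit P → ∞ this tends to ζ(2)/ζ(4).)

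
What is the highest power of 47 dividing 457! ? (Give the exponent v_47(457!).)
v_47(457!) = 9

Legendre's formula: v_p(n!) = Σ_{k ≥ 1} ⌊n / p^k⌋. For p = 47, n = 457, the terms are:
  ⌊457/47^1⌋ = ⌊457/47⌋ = 9
(the next term ⌊457/47^2⌋ = 0, terminating the sum). Summing: v_47(457!) = 9 = 9.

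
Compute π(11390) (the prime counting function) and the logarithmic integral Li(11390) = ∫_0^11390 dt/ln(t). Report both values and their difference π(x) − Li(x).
π(11390) = 1374;  Li(11390) ≈ 1395.98;  π(x) − Li(x) ≈ -21.98.

Direct count of primes ≤ 11390 gives π(11390) = 1374. Numerical evaluation of the logarithmic integral gives Li(11390) ≈ 1395.98. The difference π(x) − Li(x) ≈ -21.98 is typically negative for small/moderate x (Li(x) overestimates), though Littlewood's theorem shows this sign changes infinitely often.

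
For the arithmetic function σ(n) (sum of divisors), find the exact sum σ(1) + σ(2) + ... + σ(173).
Σ_{n ≤ 173} σ(n) = 24604

Compute σ(n) for each 1 ≤ n ≤ 173: σ(1) = 1, σ(2) = 3, σ(3) = 4, σ(4) = 7, σ(5) = 6, σ(6) = 12, σ(7) = 8, σ(8) = 15, σ(9) = 13, σ(10) = 18, σ(11) = 12, σ(12) = 28, σ(13) = 14, σ(14) = 24, σ(15) = 24, σ(16) = 31, σ(17) = 18, σ(18) = 39, σ(19) = 20, σ(20) = 42, σ(21) = 32, σ(22) = 36, σ(23) = 24, σ(24) = 60, σ(25) = 31, σ(26) = 42, σ(27) = 40, σ(28) = 56, σ(29) = 30, σ(30) = 72, σ(31) = 32, σ(32) = 63, σ(33) = 48, σ(34) = 54, σ(35) = 48, σ(36) = 91, σ(37) = 38, σ(38) = 60, σ(39) = 56, σ(40) = 90, σ(41) = 42, σ(42) = 96, σ(43) = 44, σ(44) = 84, σ(45) = 78, σ(46) = 72, σ(47) = 48, σ(48) = 124, σ(49) = 57, σ(50) = 93, σ(51) = 72, σ(52) = 98, σ(53) = 54, σ(54) = 120, σ(55) = 72, σ(56) = 120, σ(57) = 80, σ(58) = 90, σ(59) = 60, σ(60) = 168, σ(61) = 62, σ(62) = 96, σ(63) = 104, σ(64) = 127, σ(65) = 84, σ(66) = 144, σ(67) = 68, σ(68) = 126, σ(69) = 96, σ(70) = 144, σ(71) = 72, σ(72) = 195, σ(73) = 74, σ(74) = 114, σ(75) = 124, σ(76) = 140, σ(77) = 96, σ(78) = 168, σ(79) = 80, σ(80) = 186, σ(81) = 121, σ(82) = 126, σ(83) = 84, σ(84) = 224, σ(85) = 108, σ(86) = 132, σ(87) = 120, σ(88) = 180, σ(89) = 90, σ(90) = 234, σ(91) = 112, σ(92) = 168, σ(93) = 128, σ(94) = 144, σ(95) = 120, σ(96) = 252, σ(97) = 98, σ(98) = 171, σ(99) = 156, σ(100) = 217, σ(101) = 102, σ(102) = 216, σ(103) = 104, σ(104) = 210, σ(105) = 192, σ(106) = 162, σ(107) = 108, σ(108) = 280, σ(109) = 110, σ(110) = 216, σ(111) = 152, σ(112) = 248, σ(113) = 114, σ(114) = 240, σ(115) = 144, σ(116) = 210, σ(117) = 182, σ(118) = 180, σ(119) = 144, σ(120) = 360, σ(121) = 133, σ(122) = 186, σ(123) = 168, σ(124) = 224, σ(125) = 156, σ(126) = 312, σ(127) = 128, σ(128) = 255, σ(129) = 176, σ(130) = 252, σ(131) = 132, σ(132) = 336, σ(133) = 160, σ(134) = 204, σ(135) = 240, σ(136) = 270, σ(137) = 138, σ(138) = 288, σ(139) = 140, σ(140) = 336, σ(141) = 192, σ(142) = 216, σ(143) = 168, σ(144) = 403, σ(145) = 180, σ(146) = 222, σ(147) = 228, σ(148) = 266, σ(149) = 150, σ(150) = 372, σ(151) = 152, σ(152) = 300, σ(153) = 234, σ(154) = 288, σ(155) = 192, σ(156) = 392, σ(157) = 158, σ(158) = 240, σ(159) = 216, σ(160) = 378, σ(161) = 192, σ(162) = 363, σ(163) = 164, σ(164) = 294, σ(165) = 288, σ(166) = 252, σ(167) = 168, σ(168) = 480, σ(169) = 183, σ(170) = 324, σ(171) = 260, σ(172) = 308, σ(173) = 174. Summing all 173 values: 24604. (Average order: Σ_{n ≤ x} σ(n) ~ (π²/12) x². For x = 173, (π²/12)·173² ≈ 24615.62.)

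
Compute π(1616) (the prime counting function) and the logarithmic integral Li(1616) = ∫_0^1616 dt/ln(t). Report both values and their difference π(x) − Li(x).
π(1616) = 255;  Li(1616) ≈ 263.59;  π(x) − Li(x) ≈ -8.59.

Direct count of primes ≤ 1616 gives π(1616) = 255. Numerical evaluation of the logarithmic integral gives Li(1616) ≈ 263.59. The difference π(x) − Li(x) ≈ -8.59 is typically negative for small/moderate x (Li(x) overestimates), though Littlewood's theorem shows this sign changes infinitely often.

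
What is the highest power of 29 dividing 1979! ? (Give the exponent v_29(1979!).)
v_29(1979!) = 70

Legendre's formula: v_p(n!) = Σ_{k ≥ 1} ⌊n / p^k⌋. For p = 29, n = 1979, the terms are:
  ⌊1979/29^1⌋ = ⌊1979/29⌋ = 68
  ⌊1979/29^2⌋ = ⌊1979/841⌋ = 2
(the next term ⌊1979/29^3⌋ = 0, terminating the sum). Summing: v_29(1979!) = 68 + 2 = 70.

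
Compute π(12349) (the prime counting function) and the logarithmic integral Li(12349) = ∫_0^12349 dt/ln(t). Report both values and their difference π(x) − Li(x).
π(12349) = 1475;  Li(12349) ≈ 1498.20;  π(x) − Li(x) ≈ -23.20.

Direct count of primes ≤ 12349 gives π(12349) = 1475. Numerical evaluation of the logarithmic integral gives Li(12349) ≈ 1498.20. The difference π(x) − Li(x) ≈ -23.20 is typically negative for small/moderate x (Li(x) overestimates), though Littlewood's theorem shows this sign changes infinitely often.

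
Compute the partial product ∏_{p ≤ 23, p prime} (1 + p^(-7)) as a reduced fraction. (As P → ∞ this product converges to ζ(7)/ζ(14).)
∏ = 1213055423679013780431254747580653474818754487990016/1203084832226034935165248483197620256588271403484375

The primes p ≤ 23 are [2, 3, 5, 7, 11, 13, 17, 19, 23]. For each, (1 + 1/p^7) = (p^7 + 1)/p^7. Multiplying these fractions over p ∈ [2, 3, 5, 7, 11, 13, 17, 19, 23] gives 1213055423679013780431254747580653474818754487990016/1203084832226034935165248483197620256588271403484375. (In the limit P → ∞ this tends to ζ(7)/ζ(14).)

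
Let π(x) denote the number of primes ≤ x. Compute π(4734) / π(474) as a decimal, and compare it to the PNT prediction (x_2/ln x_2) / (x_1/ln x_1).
π(4734)/π(474) = 639/91 ≈ 7.0220;  PNT prediction ≈ 7.2714.

π(474) = 91 and π(4734) = 639, so π(4734)/π(474) ≈ 7.0220. The PNT-predicted ratio is (4734/ln(4734)) / (474/ln(474)) ≈ 7.2714. The two agree to within a few percent, as expected.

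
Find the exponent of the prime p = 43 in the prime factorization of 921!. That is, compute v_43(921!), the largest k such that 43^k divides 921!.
v_43(921!) = 21

Legendre's formula: v_p(n!) = Σ_{k ≥ 1} ⌊n / p^k⌋. For p = 43, n = 921, the terms are:
  ⌊921/43^1⌋ = ⌊921/43⌋ = 21
(the next term ⌊921/43^2⌋ = 0, terminating the sum). Summing: v_43(921!) = 21 = 21.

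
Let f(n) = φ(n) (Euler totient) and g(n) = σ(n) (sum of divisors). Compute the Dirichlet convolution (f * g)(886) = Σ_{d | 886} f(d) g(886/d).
(φ * σ)(886) = 3544

Divisors of 886: [1, 2, 443, 886]. For each d | 886:
  d = 1: φ(1) · σ(886/1) = 1 · 1332 = 1332
  d = 2: φ(2) · σ(886/2) = 1 · 444 = 444
  d = 443: φ(443) · σ(886/443) = 442 · 3 = 1326
  d = 886: φ(886) · σ(886/886) = 442 · 1 = 442
Summing: (φ * σ)(886) = 1332 + 444 + 1326 + 442 = 3544.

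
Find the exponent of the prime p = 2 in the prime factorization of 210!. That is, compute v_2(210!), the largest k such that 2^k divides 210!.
v_2(210!) = 206

Legendre's formula: v_p(n!) = Σ_{k ≥ 1} ⌊n / p^k⌋. For p = 2, n = 210, the terms are:
  ⌊210/2^1⌋ = ⌊210/2⌋ = 105
  ⌊210/2^2⌋ = ⌊210/4⌋ = 52
  ⌊210/2^3⌋ = ⌊210/8⌋ = 26
  ⌊210/2^4⌋ = ⌊210/16⌋ = 13
  ⌊210/2^5⌋ = ⌊210/32⌋ = 6
  ⌊210/2^6⌋ = ⌊210/64⌋ = 3
  ⌊210/2^7⌋ = ⌊210/128⌋ = 1
(the next term ⌊210/2^8⌋ = 0, terminating the sum). Summing: v_2(210!) = 105 + 52 + 26 + 13 + 6 + 3 + 1 = 206.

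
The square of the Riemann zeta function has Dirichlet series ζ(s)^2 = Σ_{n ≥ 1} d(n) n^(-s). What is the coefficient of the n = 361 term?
d(361) = 3

ζ(s)^2 = (Σ 1/m^s)(Σ 1/k^s). The coefficient of 1/n^s in the product is the number of ordered pairs (m, k) with mk = n, which equals d(n). For n = 361, divisors are [1, 19, 361], so d(361) = 3.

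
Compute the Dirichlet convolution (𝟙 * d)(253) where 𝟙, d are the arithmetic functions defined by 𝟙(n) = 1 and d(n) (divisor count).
(𝟙 * d)(253) = 9

Divisors of 253: [1, 11, 23, 253]. For each d | 253:
  d = 1: 𝟙(1) · d(253/1) = 1 · 4 = 4
  d = 11: 𝟙(11) · d(253/11) = 1 · 2 = 2
  d = 23: 𝟙(23) · d(253/23) = 1 · 2 = 2
  d = 253: 𝟙(253) · d(253/253) = 1 · 1 = 1
Summing: (𝟙 * d)(253) = 4 + 2 + 2 + 1 = 9.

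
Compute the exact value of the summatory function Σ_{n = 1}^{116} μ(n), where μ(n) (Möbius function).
Σ_{n ≤ 116} μ(n) = -5

Compute μ(n) for each 1 ≤ n ≤ 116: μ(1) = 1, μ(2) = -1, μ(3) = -1, μ(4) = 0, μ(5) = -1, μ(6) = 1, μ(7) = -1, μ(8) = 0, μ(9) = 0, μ(10) = 1, μ(11) = -1, μ(12) = 0, μ(13) = -1, μ(14) = 1, μ(15) = 1, μ(16) = 0, μ(17) = -1, μ(18) = 0, μ(19) = -1, μ(20) = 0, μ(21) = 1, μ(22) = 1, μ(23) = -1, μ(24) = 0, μ(25) = 0, μ(26) = 1, μ(27) = 0, μ(28) = 0, μ(29) = -1, μ(30) = -1, μ(31) = -1, μ(32) = 0, μ(33) = 1, μ(34) = 1, μ(35) = 1, μ(36) = 0, μ(37) = -1, μ(38) = 1, μ(39) = 1, μ(40) = 0, μ(41) = -1, μ(42) = -1, μ(43) = -1, μ(44) = 0, μ(45) = 0, μ(46) = 1, μ(47) = -1, μ(48) = 0, μ(49) = 0, μ(50) = 0, μ(51) = 1, μ(52) = 0, μ(53) = -1, μ(54) = 0, μ(55) = 1, μ(56) = 0, μ(57) = 1, μ(58) = 1, μ(59) = -1, μ(60) = 0, μ(61) = -1, μ(62) = 1, μ(63) = 0, μ(64) = 0, μ(65) = 1, μ(66) = -1, μ(67) = -1, μ(68) = 0, μ(69) = 1, μ(70) = -1, μ(71) = -1, μ(72) = 0, μ(73) = -1, μ(74) = 1, μ(75) = 0, μ(76) = 0, μ(77) = 1, μ(78) = -1, μ(79) = -1, μ(80) = 0, μ(81) = 0, μ(82) = 1, μ(83) = -1, μ(84) = 0, μ(85) = 1, μ(86) = 1, μ(87) = 1, μ(88) = 0, μ(89) = -1, μ(90) = 0, μ(91) = 1, μ(92) = 0, μ(93) = 1, μ(94) = 1, μ(95) = 1, μ(96) = 0, μ(97) = -1, μ(98) = 0, μ(99) = 0, μ(100) = 0, μ(101) = -1, μ(102) = -1, μ(103) = -1, μ(104) = 0, μ(105) = -1, μ(106) = 1, μ(107) = -1, μ(108) = 0, μ(109) = -1, μ(110) = -1, μ(111) = 1, μ(112) = 0, μ(113) = -1, μ(114) = -1, μ(115) = 1, μ(116) = 0. Summing all 116 values: -5. (Mertens function M(x) = Σ_{n ≤ x} μ(n); on average M(x) should be small (PNT ⟺ M(x) = o(x)).)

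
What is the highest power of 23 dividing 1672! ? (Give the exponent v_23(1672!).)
v_23(1672!) = 75

Legendre's formula: v_p(n!) = Σ_{k ≥ 1} ⌊n / p^k⌋. For p = 23, n = 1672, the terms are:
  ⌊1672/23^1⌋ = ⌊1672/23⌋ = 72
  ⌊1672/23^2⌋ = ⌊1672/529⌋ = 3
(the next term ⌊1672/23^3⌋ = 0, terminating the sum). Summing: v_23(1672!) = 72 + 3 = 75.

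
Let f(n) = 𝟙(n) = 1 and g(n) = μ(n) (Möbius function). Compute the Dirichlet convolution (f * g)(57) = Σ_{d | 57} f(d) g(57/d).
(𝟙 * μ)(57) = 0

Divisors of 57: [1, 3, 19, 57]. For each d | 57:
  d = 1: 𝟙(1) · μ(57/1) = 1 · 1 = 1
  d = 3: 𝟙(3) · μ(57/3) = 1 · -1 = -1
  d = 19: 𝟙(19) · μ(57/19) = 1 · -1 = -1
  d = 57: 𝟙(57) · μ(57/57) = 1 · 1 = 1
Summing: (𝟙 * μ)(57) = 1 + -1 + -1 + 1 = 0.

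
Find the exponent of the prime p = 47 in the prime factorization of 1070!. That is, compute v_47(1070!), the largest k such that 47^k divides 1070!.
v_47(1070!) = 22

Legendre's formula: v_p(n!) = Σ_{k ≥ 1} ⌊n / p^k⌋. For p = 47, n = 1070, the terms are:
  ⌊1070/47^1⌋ = ⌊1070/47⌋ = 22
(the next term ⌊1070/47^2⌋ = 0, terminating the sum). Summing: v_47(1070!) = 22 = 22.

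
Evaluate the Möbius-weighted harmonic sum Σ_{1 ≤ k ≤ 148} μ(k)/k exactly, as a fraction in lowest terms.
Σ μ(k)/k = 66670440746206079837278951558338834430808994180477323/3338215550199730022503077710549980019122111551066811030

Values of μ(k) for 1 ≤ k ≤ 148: μ(1) = 1, μ(2) = -1, μ(3) = -1, μ(5) = -1, μ(6) = 1, μ(7) = -1, μ(10) = 1, μ(11) = -1, μ(13) = -1, μ(14) = 1, μ(15) = 1, μ(17) = -1, μ(19) = -1, μ(21) = 1, μ(22) = 1, μ(23) = -1, μ(26) = 1, μ(29) = -1, μ(30) = -1, μ(31) = -1, μ(33) = 1, μ(34) = 1, μ(35) = 1, μ(37) = -1, μ(38) = 1, μ(39) = 1, μ(41) = -1, μ(42) = -1, μ(43) = -1, μ(46) = 1, μ(47) = -1, μ(51) = 1, μ(53) = -1, μ(55) = 1, μ(57) = 1, μ(58) = 1, μ(59) = -1, μ(61) = -1, μ(62) = 1, μ(65) = 1, μ(66) = -1, μ(67) = -1, μ(69) = 1, μ(70) = -1, μ(71) = -1, μ(73) = -1, μ(74) = 1, μ(77) = 1, μ(78) = -1, μ(79) = -1, μ(82) = 1, μ(83) = -1, μ(85) = 1, μ(86) = 1, μ(87) = 1, μ(89) = -1, μ(91) = 1, μ(93) = 1, μ(94) = 1, μ(95) = 1, μ(97) = -1, μ(101) = -1, μ(102) = -1, μ(103) = -1, μ(105) = -1, μ(106) = 1, μ(107) = -1, μ(109) = -1, μ(110) = -1, μ(111) = 1, μ(113) = -1, μ(114) = -1, μ(115) = 1, μ(118) = 1, μ(119) = 1, μ(122) = 1, μ(123) = 1, μ(127) = -1, μ(129) = 1, μ(130) = -1, μ(131) = -1, μ(133) = 1, μ(134) = 1, μ(137) = -1, μ(138) = -1, μ(139) = -1, μ(141) = 1, μ(142) = 1, μ(143) = 1, μ(145) = 1, μ(146) = 1, with μ = 0 on non-squarefree integers. Summing μ(k)/k for k where μ(k) ≠ 0 gives 66670440746206079837278951558338834430808994180477323/3338215550199730022503077710549980019122111551066811030 ≈ 0.0200. (PNT ⟺ this sum → 0 as n → ∞.)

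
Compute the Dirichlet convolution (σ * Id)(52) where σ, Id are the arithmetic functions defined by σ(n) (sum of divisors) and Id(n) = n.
(σ * Id)(52) = 459

Divisors of 52: [1, 2, 4, 13, 26, 52]. For each d | 52:
  d = 1: σ(1) · Id(52/1) = 1 · 52 = 52
  d = 2: σ(2) · Id(52/2) = 3 · 26 = 78
  d = 4: σ(4) · Id(52/4) = 7 · 13 = 91
  d = 13: σ(13) · Id(52/13) = 14 · 4 = 56
  d = 26: σ(26) · Id(52/26) = 42 · 2 = 84
  d = 52: σ(52) · Id(52/52) = 98 · 1 = 98
Summing: (σ * Id)(52) = 52 + 78 + 91 + 56 + 84 + 98 = 459.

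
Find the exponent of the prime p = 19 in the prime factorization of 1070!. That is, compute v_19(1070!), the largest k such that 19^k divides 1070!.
v_19(1070!) = 58

Legendre's formula: v_p(n!) = Σ_{k ≥ 1} ⌊n / p^k⌋. For p = 19, n = 1070, the terms are:
  ⌊1070/19^1⌋ = ⌊1070/19⌋ = 56
  ⌊1070/19^2⌋ = ⌊1070/361⌋ = 2
(the next term ⌊1070/19^3⌋ = 0, terminating the sum). Summing: v_19(1070!) = 56 + 2 = 58.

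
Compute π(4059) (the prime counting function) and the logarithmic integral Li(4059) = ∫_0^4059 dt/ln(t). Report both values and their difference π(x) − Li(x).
π(4059) = 560;  Li(4059) ≈ 572.47;  π(x) − Li(x) ≈ -12.47.

Direct count of primes ≤ 4059 gives π(4059) = 560. Numerical evaluation of the logarithmic integral gives Li(4059) ≈ 572.47. The difference π(x) − Li(x) ≈ -12.47 is typically negative for small/moderate x (Li(x) overestimates), though Littlewood's theorem shows this sign changes infinitely often.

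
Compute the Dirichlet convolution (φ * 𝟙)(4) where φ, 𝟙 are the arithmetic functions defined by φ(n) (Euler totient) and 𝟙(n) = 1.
(φ * 𝟙)(4) = 4

Divisors of 4: [1, 2, 4]. For each d | 4:
  d = 1: φ(1) · 𝟙(4/1) = 1 · 1 = 1
  d = 2: φ(2) · 𝟙(4/2) = 1 · 1 = 1
  d = 4: φ(4) · 𝟙(4/4) = 2 · 1 = 2
Summing: (φ * 𝟙)(4) = 1 + 1 + 2 = 4.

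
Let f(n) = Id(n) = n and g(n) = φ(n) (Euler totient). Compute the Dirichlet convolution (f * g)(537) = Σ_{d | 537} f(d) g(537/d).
(Id * φ)(537) = 1785

Divisors of 537: [1, 3, 179, 537]. For each d | 537:
  d = 1: Id(1) · φ(537/1) = 1 · 356 = 356
  d = 3: Id(3) · φ(537/3) = 3 · 178 = 534
  d = 179: Id(179) · φ(537/179) = 179 · 2 = 358
  d = 537: Id(537) · φ(537/537) = 537 · 1 = 537
Summing: (Id * φ)(537) = 356 + 534 + 358 + 537 = 1785.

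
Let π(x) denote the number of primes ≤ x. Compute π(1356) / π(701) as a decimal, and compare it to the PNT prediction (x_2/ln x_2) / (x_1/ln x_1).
π(1356)/π(701) = 217/126 ≈ 1.7222;  PNT prediction ≈ 1.7574.

π(701) = 126 and π(1356) = 217, so π(1356)/π(701) ≈ 1.7222. The PNT-predicted ratio is (1356/ln(1356)) / (701/ln(701)) ≈ 1.7574. The two agree to within a few percent, as expected.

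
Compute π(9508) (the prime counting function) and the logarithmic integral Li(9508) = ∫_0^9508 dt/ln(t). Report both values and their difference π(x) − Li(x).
π(9508) = 1177;  Li(9508) ≈ 1192.57;  π(x) − Li(x) ≈ -15.57.

Direct count of primes ≤ 9508 gives π(9508) = 1177. Numerical evaluation of the logarithmic integral gives Li(9508) ≈ 1192.57. The difference π(x) − Li(x) ≈ -15.57 is typically negative for small/moderate x (Li(x) overestimates), though Littlewood's theorem shows this sign changes infinitely often.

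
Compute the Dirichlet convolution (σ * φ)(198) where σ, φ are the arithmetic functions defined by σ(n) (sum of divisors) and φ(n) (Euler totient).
(σ * φ)(198) = 2376

Divisors of 198: [1, 2, 3, 6, 9, 11, 18, 22, 33, 66, 99, 198]. For each d | 198:
  d = 1: σ(1) · φ(198/1) = 1 · 60 = 60
  d = 2: σ(2) · φ(198/2) = 3 · 60 = 180
  d = 3: σ(3) · φ(198/3) = 4 · 20 = 80
  d = 6: σ(6) · φ(198/6) = 12 · 20 = 240
  d = 9: σ(9) · φ(198/9) = 13 · 10 = 130
  d = 11: σ(11) · φ(198/11) = 12 · 6 = 72
  d = 18: σ(18) · φ(198/18) = 39 · 10 = 390
  d = 22: σ(22) · φ(198/22) = 36 · 6 = 216
  d = 33: σ(33) · φ(198/33) = 48 · 2 = 96
  d = 66: σ(66) · φ(198/66) = 144 · 2 = 288
  d = 99: σ(99) · φ(198/99) = 156 · 1 = 156
  d = 198: σ(198) · φ(198/198) = 468 · 1 = 468
Summing: (σ * φ)(198) = 60 + 180 + 80 + 240 + 130 + 72 + 390 + 216 + 96 + 288 + 156 + 468 = 2376.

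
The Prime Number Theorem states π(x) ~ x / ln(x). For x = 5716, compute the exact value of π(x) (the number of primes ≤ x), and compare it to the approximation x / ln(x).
π(5716) = 752;  x/ln(x) ≈ 660.73;  relative error ≈ 12.14%.

Directly count primes up to 5716: π(5716) = 752. The PNT approximation gives 5716/ln(5716) ≈ 5716/8.65102 ≈ 660.73. Relative error (π(x) − x/ln(x)) / π(x) ≈ 12.14%; the approximation is known to undercount slightly (Li(x) is a better estimate).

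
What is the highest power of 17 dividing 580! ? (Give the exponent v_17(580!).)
v_17(580!) = 36

Legendre's formula: v_p(n!) = Σ_{k ≥ 1} ⌊n / p^k⌋. For p = 17, n = 580, the terms are:
  ⌊580/17^1⌋ = ⌊580/17⌋ = 34
  ⌊580/17^2⌋ = ⌊580/289⌋ = 2
(the next term ⌊580/17^3⌋ = 0, terminating the sum). Summing: v_17(580!) = 34 + 2 = 36.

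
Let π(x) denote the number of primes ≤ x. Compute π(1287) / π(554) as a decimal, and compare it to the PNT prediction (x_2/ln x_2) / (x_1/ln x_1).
π(1287)/π(554) = 208/101 ≈ 2.0594;  PNT prediction ≈ 2.0496.

π(554) = 101 and π(1287) = 208, so π(1287)/π(554) ≈ 2.0594. The PNT-predicted ratio is (1287/ln(1287)) / (554/ln(554)) ≈ 2.0496. The two agree to within a few percent, as expected.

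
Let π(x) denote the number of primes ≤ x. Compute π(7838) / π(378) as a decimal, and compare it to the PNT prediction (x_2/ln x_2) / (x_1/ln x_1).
π(7838)/π(378) = 990/74 ≈ 13.3784;  PNT prediction ≈ 13.7244.

π(378) = 74 and π(7838) = 990, so π(7838)/π(378) ≈ 13.3784. The PNT-predicted ratio is (7838/ln(7838)) / (378/ln(378)) ≈ 13.7244. The two agree to within a few percent, as expected.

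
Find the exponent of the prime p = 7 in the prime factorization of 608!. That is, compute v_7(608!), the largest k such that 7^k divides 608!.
v_7(608!) = 99

Legendre's formula: v_p(n!) = Σ_{k ≥ 1} ⌊n / p^k⌋. For p = 7, n = 608, the terms are:
  ⌊608/7^1⌋ = ⌊608/7⌋ = 86
  ⌊608/7^2⌋ = ⌊608/49⌋ = 12
  ⌊608/7^3⌋ = ⌊608/343⌋ = 1
(the next term ⌊608/7^4⌋ = 0, terminating the sum). Summing: v_7(608!) = 86 + 12 + 1 = 99.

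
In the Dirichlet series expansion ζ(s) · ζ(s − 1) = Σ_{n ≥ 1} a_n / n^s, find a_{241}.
σ(241) = 242

In the product (Σ m^0/m^s)(Σ k / k^s) = Σ (Σ_{d | n} d) / n^s, the coefficient of 1/n^s is σ(n) = Σ_{d | n} d. For n = 241, divisors are [1, 241]; summing: σ(241) = 242.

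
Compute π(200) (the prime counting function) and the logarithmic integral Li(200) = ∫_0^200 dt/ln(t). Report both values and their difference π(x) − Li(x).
π(200) = 46;  Li(200) ≈ 50.19;  π(x) − Li(x) ≈ -4.19.

Direct count of primes ≤ 200 gives π(200) = 46. Numerical evaluation of the logarithmic integral gives Li(200) ≈ 50.19. The difference π(x) − Li(x) ≈ -4.19 is typically negative for small/moderate x (Li(x) overestimates), though Littlewood's theorem shows this sign changes infinitely often.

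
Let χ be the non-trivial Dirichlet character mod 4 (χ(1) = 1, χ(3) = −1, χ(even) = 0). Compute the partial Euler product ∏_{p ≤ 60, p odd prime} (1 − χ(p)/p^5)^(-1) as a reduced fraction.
∏ = 34538337851474581952741276429072842761309710837968927162241490274877420523772051911439/34671551917835326033172056215145617687895117707924911462190255983143219500310572564480

The odd primes p ≤ 60 are [3, 5, 7, 11, 13, 17, 19, 23, 29, 31, 37, 41, 43, 47, 53, 59]. For each, χ(p) = 1 if p ≡ 1 mod 4, χ(p) = −1 if p ≡ 3 mod 4. Taking (1 − χ(p)/p^5)^(-1) = p^5/(p^5 − χ(p)): (1 − (-1)/3^5)^(-1) · (1 − (1)/5^5)^(-1) · (1 − (-1)/7^5)^(-1) · (1 − (-1)/11^5)^(-1) · (1 − (1)/13^5)^(-1) · (1 − (1)/17^5)^(-1) · (1 − (-1)/19^5)^(-1) · (1 − (-1)/23^5)^(-1) · (1 − (1)/29^5)^(-1) · (1 − (-1)/31^5)^(-1) · (1 − (1)/37^5)^(-1) · (1 − (1)/41^5)^(-1) · (1 − (-1)/43^5)^(-1) · (1 − (-1)/47^5)^(-1) · (1 − (1)/53^5)^(-1) · (1 − (-1)/59^5)^(-1) = 34538337851474581952741276429072842761309710837968927162241490274877420523772051911439/34671551917835326033172056215145617687895117707924911462190255983143219500310572564480.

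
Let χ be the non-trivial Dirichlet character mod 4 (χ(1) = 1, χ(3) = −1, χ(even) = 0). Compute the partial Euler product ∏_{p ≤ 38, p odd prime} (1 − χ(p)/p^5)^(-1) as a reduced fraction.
∏ = 36434162976122653852428171915209665920933190877591375/36574689167094305070442169349729960875390257302863872

The odd primes p ≤ 38 are [3, 5, 7, 11, 13, 17, 19, 23, 29, 31, 37]. For each, χ(p) = 1 if p ≡ 1 mod 4, χ(p) = −1 if p ≡ 3 mod 4. Taking (1 − χ(p)/p^5)^(-1) = p^5/(p^5 − χ(p)): (1 − (-1)/3^5)^(-1) · (1 − (1)/5^5)^(-1) · (1 − (-1)/7^5)^(-1) · (1 − (-1)/11^5)^(-1) · (1 − (1)/13^5)^(-1) · (1 − (1)/17^5)^(-1) · (1 − (-1)/19^5)^(-1) · (1 − (-1)/23^5)^(-1) · (1 − (1)/29^5)^(-1) · (1 − (-1)/31^5)^(-1) · (1 − (1)/37^5)^(-1) = 36434162976122653852428171915209665920933190877591375/36574689167094305070442169349729960875390257302863872.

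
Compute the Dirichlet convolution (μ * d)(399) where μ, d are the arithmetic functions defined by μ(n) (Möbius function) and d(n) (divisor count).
(μ * d)(399) = 1

Divisors of 399: [1, 3, 7, 19, 21, 57, 133, 399]. For each d | 399:
  d = 1: μ(1) · d(399/1) = 1 · 8 = 8
  d = 3: μ(3) · d(399/3) = -1 · 4 = -4
  d = 7: μ(7) · d(399/7) = -1 · 4 = -4
  d = 19: μ(19) · d(399/19) = -1 · 4 = -4
  d = 21: μ(21) · d(399/21) = 1 · 2 = 2
  d = 57: μ(57) · d(399/57) = 1 · 2 = 2
  d = 133: μ(133) · d(399/133) = 1 · 2 = 2
  d = 399: μ(399) · d(399/399) = -1 · 1 = -1
Summing: (μ * d)(399) = 8 + -4 + -4 + -4 + 2 + 2 + 2 + -1 = 1.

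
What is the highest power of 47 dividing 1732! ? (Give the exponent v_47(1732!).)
v_47(1732!) = 36

Legendre's formula: v_p(n!) = Σ_{k ≥ 1} ⌊n / p^k⌋. For p = 47, n = 1732, the terms are:
  ⌊1732/47^1⌋ = ⌊1732/47⌋ = 36
(the next term ⌊1732/47^2⌋ = 0, terminating the sum). Summing: v_47(1732!) = 36 = 36.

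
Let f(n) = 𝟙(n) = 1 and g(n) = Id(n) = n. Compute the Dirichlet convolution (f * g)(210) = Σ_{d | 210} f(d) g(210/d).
(𝟙 * Id)(210) = 576

Divisors of 210: [1, 2, 3, 5, 6, 7, 10, 14, 15, 21, 30, 35, 42, 70, 105, 210]. For each d | 210:
  d = 1: 𝟙(1) · Id(210/1) = 1 · 210 = 210
  d = 2: 𝟙(2) · Id(210/2) = 1 · 105 = 105
  d = 3: 𝟙(3) · Id(210/3) = 1 · 70 = 70
  d = 5: 𝟙(5) · Id(210/5) = 1 · 42 = 42
  d = 6: 𝟙(6) · Id(210/6) = 1 · 35 = 35
  d = 7: 𝟙(7) · Id(210/7) = 1 · 30 = 30
  d = 10: 𝟙(10) · Id(210/10) = 1 · 21 = 21
  d = 14: 𝟙(14) · Id(210/14) = 1 · 15 = 15
  d = 15: 𝟙(15) · Id(210/15) = 1 · 14 = 14
  d = 21: 𝟙(21) · Id(210/21) = 1 · 10 = 10
  d = 30: 𝟙(30) · Id(210/30) = 1 · 7 = 7
  d = 35: 𝟙(35) · Id(210/35) = 1 · 6 = 6
  d = 42: 𝟙(42) · Id(210/42) = 1 · 5 = 5
  d = 70: 𝟙(70) · Id(210/70) = 1 · 3 = 3
  d = 105: 𝟙(105) · Id(210/105) = 1 · 2 = 2
  d = 210: 𝟙(210) · Id(210/210) = 1 · 1 = 1
Summing: (𝟙 * Id)(210) = 210 + 105 + 70 + 42 + 35 + 30 + 21 + 15 + 14 + 10 + 7 + 6 + 5 + 3 + 2 + 1 = 576.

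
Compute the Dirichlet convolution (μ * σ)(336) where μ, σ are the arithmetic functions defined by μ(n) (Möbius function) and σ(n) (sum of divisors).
(μ * σ)(336) = 336

Divisors of 336: [1, 2, 3, 4, 6, 7, 8, 12, 14, 16, 21, 24, 28, 42, 48, 56, 84, 112, 168, 336]. For each d | 336:
  d = 1: μ(1) · σ(336/1) = 1 · 992 = 992
  d = 2: μ(2) · σ(336/2) = -1 · 480 = -480
  d = 3: μ(3) · σ(336/3) = -1 · 248 = -248
  d = 4: μ(4) · σ(336/4) = 0 · 224 = 0
  d = 6: μ(6) · σ(336/6) = 1 · 120 = 120
  d = 7: μ(7) · σ(336/7) = -1 · 124 = -124
  d = 8: μ(8) · σ(336/8) = 0 · 96 = 0
  d = 12: μ(12) · σ(336/12) = 0 · 56 = 0
  d = 14: μ(14) · σ(336/14) = 1 · 60 = 60
  d = 16: μ(16) · σ(336/16) = 0 · 32 = 0
  d = 21: μ(21) · σ(336/21) = 1 · 31 = 31
  d = 24: μ(24) · σ(336/24) = 0 · 24 = 0
  d = 28: μ(28) · σ(336/28) = 0 · 28 = 0
  d = 42: μ(42) · σ(336/42) = -1 · 15 = -15
  d = 48: μ(48) · σ(336/48) = 0 · 8 = 0
  d = 56: μ(56) · σ(336/56) = 0 · 12 = 0
  d = 84: μ(84) · σ(336/84) = 0 · 7 = 0
  d = 112: μ(112) · σ(336/112) = 0 · 4 = 0
  d = 168: μ(168) · σ(336/168) = 0 · 3 = 0
  d = 336: μ(336) · σ(336/336) = 0 · 1 = 0
Summing: (μ * σ)(336) = 992 + -480 + -248 + 0 + 120 + -124 + 0 + 0 + 60 + 0 + 31 + 0 + 0 + -15 + 0 + 0 + 0 + 0 + 0 + 0 = 336.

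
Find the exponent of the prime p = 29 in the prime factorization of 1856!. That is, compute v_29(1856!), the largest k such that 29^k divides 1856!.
v_29(1856!) = 66

Legendre's formula: v_p(n!) = Σ_{k ≥ 1} ⌊n / p^k⌋. For p = 29, n = 1856, the terms are:
  ⌊1856/29^1⌋ = ⌊1856/29⌋ = 64
  ⌊1856/29^2⌋ = ⌊1856/841⌋ = 2
(the next term ⌊1856/29^3⌋ = 0, terminating the sum). Summing: v_29(1856!) = 64 + 2 = 66.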